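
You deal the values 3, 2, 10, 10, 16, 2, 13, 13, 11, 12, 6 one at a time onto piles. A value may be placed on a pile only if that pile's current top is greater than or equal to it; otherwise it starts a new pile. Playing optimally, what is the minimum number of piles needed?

4

Place each on the leftmost legal pile:
3 → new pile 1 (tops now [3])
2 → pile 1 (tops now [2])
10 → new pile 2 (tops now [2, 10])
10 → pile 2 (tops now [2, 10])
16 → new pile 3 (tops now [2, 10, 16])
2 → pile 1 (tops now [2, 10, 16])
13 → pile 3 (tops now [2, 10, 13])
13 → pile 3 (tops now [2, 10, 13])
11 → pile 3 (tops now [2, 10, 11])
12 → new pile 4 (tops now [2, 10, 11, 12])
6 → pile 2 (tops now [2, 6, 11, 12])
Four piles.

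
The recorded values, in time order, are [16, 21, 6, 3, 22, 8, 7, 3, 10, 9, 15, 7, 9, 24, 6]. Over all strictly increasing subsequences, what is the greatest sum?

83

Let S[i] be the best sum of a strictly increasing subsequence ending at i:
i:      1  2  3  4  5  6  7  8  9 10 11 12 13 14 15
a[i]:  16 21  6  3 22  8  7  3 10  9 15  7  9 24  6
S:     16 37  6  3 59 14 13  3 24 23 39 13 23 83  9
Maximum is 83 (e.g. 16 + 21 + 22 + 24).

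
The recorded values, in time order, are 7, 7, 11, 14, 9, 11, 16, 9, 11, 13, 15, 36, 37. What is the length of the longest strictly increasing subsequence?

Track the smallest tail for each achievable length (strict):
7 → extends → [7]
7 → already a tail → [7]
11 → extends → [7, 11]
14 → extends → [7, 11, 14]
9 → replaces 11 → [7, 9, 14]
11 → replaces 14 → [7, 9, 11]
16 → extends → [7, 9, 11, 16]
9 → already a tail → [7, 9, 11, 16]
11 → already a tail → [7, 9, 11, 16]
13 → replaces 16 → [7, 9, 11, 13]
15 → extends → [7, 9, 11, 13, 15]
36 → extends → [7, 9, 11, 13, 15, 36]
37 → extends → [7, 9, 11, 13, 15, 36, 37]
Seven tails, so the longest strictly increasing subsequence has length 7 (e.g. 7, 9, 11, 13, 15, 36, 37).

7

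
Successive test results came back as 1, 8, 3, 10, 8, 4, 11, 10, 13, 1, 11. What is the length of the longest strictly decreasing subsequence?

Negate each value so 'decreasing' becomes 'increasing', then run patience tails on the negated sequence:
-1 → extends → [-1]
-8 → replaces -1 → [-8]
-3 → extends → [-8, -3]
-10 → replaces -8 → [-10, -3]
-8 → replaces -3 → [-10, -8]
-4 → extends → [-10, -8, -4]
-11 → replaces -10 → [-11, -8, -4]
-10 → replaces -8 → [-11, -10, -4]
-13 → replaces -11 → [-13, -10, -4]
-1 → extends → [-13, -10, -4, -1]
-11 → replaces -10 → [-13, -11, -4, -1]
Four tails, so the longest strictly decreasing subsequence of the original has length 4.

4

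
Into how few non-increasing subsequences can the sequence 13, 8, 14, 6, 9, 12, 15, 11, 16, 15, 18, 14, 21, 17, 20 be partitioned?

7

Place each on the leftmost legal pile:
13 → new pile 1 (tops now [13])
8 → pile 1 (tops now [8])
14 → new pile 2 (tops now [8, 14])
6 → pile 1 (tops now [6, 14])
9 → pile 2 (tops now [6, 9])
12 → new pile 3 (tops now [6, 9, 12])
15 → new pile 4 (tops now [6, 9, 12, 15])
11 → pile 3 (tops now [6, 9, 11, 15])
16 → new pile 5 (tops now [6, 9, 11, 15, 16])
15 → pile 4 (tops now [6, 9, 11, 15, 16])
18 → new pile 6 (tops now [6, 9, 11, 15, 16, 18])
14 → pile 4 (tops now [6, 9, 11, 14, 16, 18])
21 → new pile 7 (tops now [6, 9, 11, 14, 16, 18, 21])
17 → pile 6 (tops now [6, 9, 11, 14, 16, 17, 21])
20 → pile 7 (tops now [6, 9, 11, 14, 16, 17, 20])
Seven piles.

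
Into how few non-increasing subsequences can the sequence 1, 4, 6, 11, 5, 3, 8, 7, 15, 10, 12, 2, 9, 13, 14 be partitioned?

The minimum number of non-increasing subsequences covering a sequence equals the length of its longest strictly increasing subsequence.
LIS length is 8 (e.g. 1, 4, 6, 8, 10, 12, 13, 14), so 8 piles are needed.

8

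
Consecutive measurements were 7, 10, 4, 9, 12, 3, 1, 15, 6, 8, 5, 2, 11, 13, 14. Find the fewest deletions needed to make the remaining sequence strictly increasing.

Fewest deletions = n − (longest strictly increasing subsequence).
Patience tails:
7 → extends → [7]
10 → extends → [7, 10]
4 → replaces 7 → [4, 10]
9 → replaces 10 → [4, 9]
12 → extends → [4, 9, 12]
3 → replaces 4 → [3, 9, 12]
1 → replaces 3 → [1, 9, 12]
15 → extends → [1, 9, 12, 15]
6 → replaces 9 → [1, 6, 12, 15]
8 → replaces 12 → [1, 6, 8, 15]
5 → replaces 6 → [1, 5, 8, 15]
2 → replaces 5 → [1, 2, 8, 15]
11 → replaces 15 → [1, 2, 8, 11]
13 → extends → [1, 2, 8, 11, 13]
14 → extends → [1, 2, 8, 11, 13, 14]
Longest strictly increasing subsequence has length 6, so deletions = 15 − 6 = 9.

9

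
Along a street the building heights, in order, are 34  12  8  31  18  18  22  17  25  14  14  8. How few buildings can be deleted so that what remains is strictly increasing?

Fewest deletions = n − (longest strictly increasing subsequence).
Patience tails:
34 → extends → [34]
12 → replaces 34 → [12]
8 → replaces 12 → [8]
31 → extends → [8, 31]
18 → replaces 31 → [8, 18]
18 → already a tail → [8, 18]
22 → extends → [8, 18, 22]
17 → replaces 18 → [8, 17, 22]
25 → extends → [8, 17, 22, 25]
14 → replaces 17 → [8, 14, 22, 25]
14 → already a tail → [8, 14, 22, 25]
8 → already a tail → [8, 14, 22, 25]
Longest strictly increasing subsequence has length 4, so deletions = 12 − 4 = 8.

8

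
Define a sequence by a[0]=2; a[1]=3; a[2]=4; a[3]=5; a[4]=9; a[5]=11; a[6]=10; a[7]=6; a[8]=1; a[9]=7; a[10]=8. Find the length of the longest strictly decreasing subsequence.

Negate each value so 'decreasing' becomes 'increasing', then run patience tails on the negated sequence:
-2 → extends → [-2]
-3 → replaces -2 → [-3]
-4 → replaces -3 → [-4]
-5 → replaces -4 → [-5]
-9 → replaces -5 → [-9]
-11 → replaces -9 → [-11]
-10 → extends → [-11, -10]
-6 → extends → [-11, -10, -6]
-1 → extends → [-11, -10, -6, -1]
-7 → replaces -6 → [-11, -10, -7, -1]
-8 → replaces -7 → [-11, -10, -8, -1]
Four tails, so the longest strictly decreasing subsequence of the original has length 4.

4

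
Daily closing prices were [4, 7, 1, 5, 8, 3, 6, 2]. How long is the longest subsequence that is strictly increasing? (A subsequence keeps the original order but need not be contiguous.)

3

Let dp[i] be the length of the longest such subsequence ending at index i:
i:     1 2 3 4 5 6 7 8
a[i]:  4 7 1 5 8 3 6 2
dp:    1 2 1 2 3 2 3 2
Maximum dp value is 3.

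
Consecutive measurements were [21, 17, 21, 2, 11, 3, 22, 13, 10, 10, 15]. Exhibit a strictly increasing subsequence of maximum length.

Patience tails give the LIS length; then backtrack through the dp parents:
21 → extends → [21]
17 → replaces 21 → [17]
21 → extends → [17, 21]
2 → replaces 17 → [2, 21]
11 → replaces 21 → [2, 11]
3 → replaces 11 → [2, 3]
22 → extends → [2, 3, 22]
13 → replaces 22 → [2, 3, 13]
10 → replaces 13 → [2, 3, 10]
10 → already a tail → [2, 3, 10]
15 → extends → [2, 3, 10, 15]
Length 4; one witness is 2, 11, 13, 15.

2, 11, 13, 15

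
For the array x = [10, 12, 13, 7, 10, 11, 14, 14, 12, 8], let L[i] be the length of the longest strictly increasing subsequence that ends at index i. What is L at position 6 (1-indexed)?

dp[i] = 1 + max{dp[j] : j<i, x[j]<x[i]} (or 1 if no such j):
i:      1  2  3  4  5  6  7  8  9 10
x[i]:  10 12 13  7 10 11 14 14 12  8
dp:     1  2  3  1  2  3  4  4  4  2
At index 6 the value is 3.

3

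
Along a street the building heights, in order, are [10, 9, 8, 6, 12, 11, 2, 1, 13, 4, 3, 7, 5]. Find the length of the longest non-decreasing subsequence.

Let dp[i] be the length of the longest such subsequence ending at index i:
i:      1  2  3  4  5  6  7  8  9 10 11 12 13
a[i]:  10  9  8  6 12 11  2  1 13  4  3  7  5
dp:     1  1  1  1  2  2  1  1  3  2  2  3  3
Maximum dp value is 3.

3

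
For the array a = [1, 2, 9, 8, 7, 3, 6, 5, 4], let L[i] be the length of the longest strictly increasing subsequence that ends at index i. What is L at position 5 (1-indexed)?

3

dp[i] = 1 + max{dp[j] : j<i, a[j]<a[i]} (or 1 if no such j):
i:     1 2 3 4 5 6 7 8 9
a[i]:  1 2 9 8 7 3 6 5 4
dp:    1 2 3 3 3 3 4 4 4
At index 5 the value is 3.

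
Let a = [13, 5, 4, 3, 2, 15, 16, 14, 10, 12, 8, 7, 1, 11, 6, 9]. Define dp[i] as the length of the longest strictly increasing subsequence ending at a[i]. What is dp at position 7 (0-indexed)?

2

dp[i] = 1 + max{dp[j] : j<i, a[j]<a[i]} (or 1 if no such j):
i:      0  1  2  3  4  5  6  7  8  9 10 11 12 13 14 15
a[i]:  13  5  4  3  2 15 16 14 10 12  8  7  1 11  6  9
dp:     1  1  1  1  1  2  3  2  2  3  2  2  1  3  2  3
At index 7 the value is 2.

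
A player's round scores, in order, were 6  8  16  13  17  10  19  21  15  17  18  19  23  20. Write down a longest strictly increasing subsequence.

6, 8, 13, 15, 17, 18, 19, 23

Patience tails give the LIS length; then backtrack through the dp parents:
6 → extends → [6]
8 → extends → [6, 8]
16 → extends → [6, 8, 16]
13 → replaces 16 → [6, 8, 13]
17 → extends → [6, 8, 13, 17]
10 → replaces 13 → [6, 8, 10, 17]
19 → extends → [6, 8, 10, 17, 19]
21 → extends → [6, 8, 10, 17, 19, 21]
15 → replaces 17 → [6, 8, 10, 15, 19, 21]
17 → replaces 19 → [6, 8, 10, 15, 17, 21]
18 → replaces 21 → [6, 8, 10, 15, 17, 18]
19 → extends → [6, 8, 10, 15, 17, 18, 19]
23 → extends → [6, 8, 10, 15, 17, 18, 19, 23]
20 → replaces 23 → [6, 8, 10, 15, 17, 18, 19, 20]
Length 8; one witness is 6, 8, 13, 15, 17, 18, 19, 23.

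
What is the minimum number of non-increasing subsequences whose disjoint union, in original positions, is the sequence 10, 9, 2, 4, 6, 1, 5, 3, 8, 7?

Place each on the leftmost legal pile:
10 → new pile 1 (tops now [10])
9 → pile 1 (tops now [9])
2 → pile 1 (tops now [2])
4 → new pile 2 (tops now [2, 4])
6 → new pile 3 (tops now [2, 4, 6])
1 → pile 1 (tops now [1, 4, 6])
5 → pile 3 (tops now [1, 4, 5])
3 → pile 2 (tops now [1, 3, 5])
8 → new pile 4 (tops now [1, 3, 5, 8])
7 → pile 4 (tops now [1, 3, 5, 7])
Four piles.

4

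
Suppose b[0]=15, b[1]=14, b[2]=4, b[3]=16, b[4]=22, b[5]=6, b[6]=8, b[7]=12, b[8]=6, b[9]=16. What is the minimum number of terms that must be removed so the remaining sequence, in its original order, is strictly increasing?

5

Fewest deletions = n − (longest strictly increasing subsequence).
Patience tails:
15 → extends → [15]
14 → replaces 15 → [14]
4 → replaces 14 → [4]
16 → extends → [4, 16]
22 → extends → [4, 16, 22]
6 → replaces 16 → [4, 6, 22]
8 → replaces 22 → [4, 6, 8]
12 → extends → [4, 6, 8, 12]
6 → already a tail → [4, 6, 8, 12]
16 → extends → [4, 6, 8, 12, 16]
Longest strictly increasing subsequence has length 5, so deletions = 10 − 5 = 5.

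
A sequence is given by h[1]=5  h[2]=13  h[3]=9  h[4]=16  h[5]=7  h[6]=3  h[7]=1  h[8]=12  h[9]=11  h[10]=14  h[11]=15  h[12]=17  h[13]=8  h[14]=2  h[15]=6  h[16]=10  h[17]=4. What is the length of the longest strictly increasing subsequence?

6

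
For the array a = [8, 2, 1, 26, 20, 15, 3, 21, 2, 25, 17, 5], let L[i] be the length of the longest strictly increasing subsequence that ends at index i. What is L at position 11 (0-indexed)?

dp[i] = 1 + max{dp[j] : j<i, a[j]<a[i]} (or 1 if no such j):
i:      0  1  2  3  4  5  6  7  8  9 10 11
a[i]:   8  2  1 26 20 15  3 21  2 25 17  5
dp:     1  1  1  2  2  2  2  3  2  4  3  3
At index 11 the value is 3.

3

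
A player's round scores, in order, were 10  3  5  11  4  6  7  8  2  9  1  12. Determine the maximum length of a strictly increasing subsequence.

7

Track the smallest tail for each achievable length (strict):
10 → extends → [10]
3 → replaces 10 → [3]
5 → extends → [3, 5]
11 → extends → [3, 5, 11]
4 → replaces 5 → [3, 4, 11]
6 → replaces 11 → [3, 4, 6]
7 → extends → [3, 4, 6, 7]
8 → extends → [3, 4, 6, 7, 8]
2 → replaces 3 → [2, 4, 6, 7, 8]
9 → extends → [2, 4, 6, 7, 8, 9]
1 → replaces 2 → [1, 4, 6, 7, 8, 9]
12 → extends → [1, 4, 6, 7, 8, 9, 12]
Seven tails, so the longest strictly increasing subsequence has length 7 (e.g. 3, 5, 6, 7, 8, 9, 12).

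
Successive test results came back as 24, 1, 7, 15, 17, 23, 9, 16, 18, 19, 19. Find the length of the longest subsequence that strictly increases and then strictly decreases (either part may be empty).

inc[i] = longest strictly increasing subsequence ending at i; dec[i] = longest strictly decreasing subsequence starting at i:
i:      1  2  3  4  5  6  7  8  9 10 11
a[i]:  24  1  7 15 17 23  9 16 18 19 19
inc:    1  1  2  3  4  5  3  4  5  6  6
dec:    3  1  1  2  2  2  1  1  1  1  1
Best peak at i=6 (value 23): inc=5, dec=2, length 5+2−1 = 6.

6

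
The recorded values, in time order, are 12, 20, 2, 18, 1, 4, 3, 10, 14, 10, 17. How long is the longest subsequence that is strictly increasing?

5

Let dp[i] be the length of the longest such subsequence ending at index i:
i:      1  2  3  4  5  6  7  8  9 10 11
a[i]:  12 20  2 18  1  4  3 10 14 10 17
dp:     1  2  1  2  1  2  2  3  4  3  5
Maximum dp value is 5.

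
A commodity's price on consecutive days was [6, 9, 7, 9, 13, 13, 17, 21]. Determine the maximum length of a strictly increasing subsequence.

6

Let dp[i] be the length of the longest such subsequence ending at index i:
i:      1  2  3  4  5  6  7  8
a[i]:   6  9  7  9 13 13 17 21
dp:     1  2  2  3  4  4  5  6
Maximum dp value is 6.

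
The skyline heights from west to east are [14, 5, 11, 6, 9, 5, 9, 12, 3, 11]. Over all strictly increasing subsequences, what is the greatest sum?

32

Let S[i] be the best sum of a strictly increasing subsequence ending at i:
i:      1  2  3  4  5  6  7  8  9 10
a[i]:  14  5 11  6  9  5  9 12  3 11
S:     14  5 16 11 20  5 20 32  3 31
Maximum is 32 (e.g. 5 + 6 + 9 + 12).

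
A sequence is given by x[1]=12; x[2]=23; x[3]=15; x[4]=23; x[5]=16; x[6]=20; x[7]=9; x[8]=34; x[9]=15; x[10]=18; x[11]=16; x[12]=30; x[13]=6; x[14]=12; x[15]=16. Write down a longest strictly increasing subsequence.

12, 15, 16, 20, 34

Patience tails give the LIS length; then backtrack through the dp parents:
12 → extends → [12]
23 → extends → [12, 23]
15 → replaces 23 → [12, 15]
23 → extends → [12, 15, 23]
16 → replaces 23 → [12, 15, 16]
20 → extends → [12, 15, 16, 20]
9 → replaces 12 → [9, 15, 16, 20]
34 → extends → [9, 15, 16, 20, 34]
15 → already a tail → [9, 15, 16, 20, 34]
18 → replaces 20 → [9, 15, 16, 18, 34]
16 → already a tail → [9, 15, 16, 18, 34]
30 → replaces 34 → [9, 15, 16, 18, 30]
6 → replaces 9 → [6, 15, 16, 18, 30]
12 → replaces 15 → [6, 12, 16, 18, 30]
16 → already a tail → [6, 12, 16, 18, 30]
Length 5; one witness is 12, 15, 16, 20, 34.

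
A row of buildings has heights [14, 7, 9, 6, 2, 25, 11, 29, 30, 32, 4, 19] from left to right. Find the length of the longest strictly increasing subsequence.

6

Track the smallest tail for each achievable length (strict):
14 → extends → [14]
7 → replaces 14 → [7]
9 → extends → [7, 9]
6 → replaces 7 → [6, 9]
2 → replaces 6 → [2, 9]
25 → extends → [2, 9, 25]
11 → replaces 25 → [2, 9, 11]
29 → extends → [2, 9, 11, 29]
30 → extends → [2, 9, 11, 29, 30]
32 → extends → [2, 9, 11, 29, 30, 32]
4 → replaces 9 → [2, 4, 11, 29, 30, 32]
19 → replaces 29 → [2, 4, 11, 19, 30, 32]
Six tails, so the longest strictly increasing subsequence has length 6 (e.g. 7, 9, 25, 29, 30, 32).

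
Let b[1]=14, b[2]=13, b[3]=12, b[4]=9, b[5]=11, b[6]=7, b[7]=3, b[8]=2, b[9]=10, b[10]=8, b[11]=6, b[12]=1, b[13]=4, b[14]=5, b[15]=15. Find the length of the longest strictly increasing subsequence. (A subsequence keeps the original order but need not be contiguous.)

Track the smallest tail for each achievable length (strict):
14 → extends → [14]
13 → replaces 14 → [13]
12 → replaces 13 → [12]
9 → replaces 12 → [9]
11 → extends → [9, 11]
7 → replaces 9 → [7, 11]
3 → replaces 7 → [3, 11]
2 → replaces 3 → [2, 11]
10 → replaces 11 → [2, 10]
8 → replaces 10 → [2, 8]
6 → replaces 8 → [2, 6]
1 → replaces 2 → [1, 6]
4 → replaces 6 → [1, 4]
5 → extends → [1, 4, 5]
15 → extends → [1, 4, 5, 15]
Four tails, so the longest strictly increasing subsequence has length 4 (e.g. 3, 4, 5, 15).

4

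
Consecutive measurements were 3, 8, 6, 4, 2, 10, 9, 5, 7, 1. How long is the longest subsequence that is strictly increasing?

4

Let dp[i] be the length of the longest such subsequence ending at index i:
i:      1  2  3  4  5  6  7  8  9 10
a[i]:   3  8  6  4  2 10  9  5  7  1
dp:     1  2  2  2  1  3  3  3  4  1
Maximum dp value is 4.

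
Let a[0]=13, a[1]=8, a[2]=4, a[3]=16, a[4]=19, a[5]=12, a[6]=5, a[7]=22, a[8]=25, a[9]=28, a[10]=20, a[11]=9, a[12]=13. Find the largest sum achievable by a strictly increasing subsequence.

123

Let S[i] be the best sum of a strictly increasing subsequence ending at i:
i:       0   1   2   3   4   5   6   7   8   9  10  11  12
a[i]:   13   8   4  16  19  12   5  22  25  28  20   9  13
S:      13   8   4  29  48  20   9  70  95 123  68  18  33
Maximum is 123 (e.g. 13 + 16 + 19 + 22 + 25 + 28).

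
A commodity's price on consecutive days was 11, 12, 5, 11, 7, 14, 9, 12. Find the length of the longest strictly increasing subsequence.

4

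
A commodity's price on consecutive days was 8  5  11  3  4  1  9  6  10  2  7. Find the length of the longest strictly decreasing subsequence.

Negate each value so 'decreasing' becomes 'increasing', then run patience tails on the negated sequence:
-8 → extends → [-8]
-5 → extends → [-8, -5]
-11 → replaces -8 → [-11, -5]
-3 → extends → [-11, -5, -3]
-4 → replaces -3 → [-11, -5, -4]
-1 → extends → [-11, -5, -4, -1]
-9 → replaces -5 → [-11, -9, -4, -1]
-6 → replaces -4 → [-11, -9, -6, -1]
-10 → replaces -9 → [-11, -10, -6, -1]
-2 → replaces -1 → [-11, -10, -6, -2]
-7 → replaces -6 → [-11, -10, -7, -2]
Four tails, so the longest strictly decreasing subsequence of the original has length 4.

4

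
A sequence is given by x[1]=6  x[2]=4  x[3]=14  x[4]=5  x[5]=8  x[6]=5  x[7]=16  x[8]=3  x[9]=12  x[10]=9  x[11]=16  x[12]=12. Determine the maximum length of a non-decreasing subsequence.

Track the smallest tail for each achievable length (allowing ties):
6 → extends → [6]
4 → replaces 6 → [4]
14 → extends → [4, 14]
5 → replaces 14 → [4, 5]
8 → extends → [4, 5, 8]
5 → replaces 8 → [4, 5, 5]
16 → extends → [4, 5, 5, 16]
3 → replaces 4 → [3, 5, 5, 16]
12 → replaces 16 → [3, 5, 5, 12]
9 → replaces 12 → [3, 5, 5, 9]
16 → extends → [3, 5, 5, 9, 16]
12 → replaces 16 → [3, 5, 5, 9, 12]
Five tails, so the longest non-decreasing subsequence has length 5 (e.g. 4, 5, 8, 16, 16).

5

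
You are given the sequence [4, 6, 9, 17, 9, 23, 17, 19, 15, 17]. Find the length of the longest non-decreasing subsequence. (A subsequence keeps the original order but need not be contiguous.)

6

Track the smallest tail for each achievable length (allowing ties):
4 → extends → [4]
6 → extends → [4, 6]
9 → extends → [4, 6, 9]
17 → extends → [4, 6, 9, 17]
9 → replaces 17 → [4, 6, 9, 9]
23 → extends → [4, 6, 9, 9, 23]
17 → replaces 23 → [4, 6, 9, 9, 17]
19 → extends → [4, 6, 9, 9, 17, 19]
15 → replaces 17 → [4, 6, 9, 9, 15, 19]
17 → replaces 19 → [4, 6, 9, 9, 15, 17]
Six tails, so the longest non-decreasing subsequence has length 6 (e.g. 4, 6, 9, 17, 17, 19).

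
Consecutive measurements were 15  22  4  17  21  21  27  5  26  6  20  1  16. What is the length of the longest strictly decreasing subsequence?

Let dp[i] be the longest strictly decreasing subsequence ending at i:
i:      1  2  3  4  5  6  7  8  9 10 11 12 13
a[i]:  15 22  4 17 21 21 27  5 26  6 20  1 16
dp:     1  1  2  2  2  2  1  3  2  3  3  4  4
Maximum is 4.

4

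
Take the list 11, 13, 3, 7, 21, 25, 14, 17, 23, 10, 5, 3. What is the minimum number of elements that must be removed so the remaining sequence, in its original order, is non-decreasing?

7

Fewest deletions = n − (longest non-decreasing subsequence).
Patience tails:
11 → extends → [11]
13 → extends → [11, 13]
3 → replaces 11 → [3, 13]
7 → replaces 13 → [3, 7]
21 → extends → [3, 7, 21]
25 → extends → [3, 7, 21, 25]
14 → replaces 21 → [3, 7, 14, 25]
17 → replaces 25 → [3, 7, 14, 17]
23 → extends → [3, 7, 14, 17, 23]
10 → replaces 14 → [3, 7, 10, 17, 23]
5 → replaces 7 → [3, 5, 10, 17, 23]
3 → replaces 5 → [3, 3, 10, 17, 23]
Longest non-decreasing subsequence has length 5, so deletions = 12 − 5 = 7.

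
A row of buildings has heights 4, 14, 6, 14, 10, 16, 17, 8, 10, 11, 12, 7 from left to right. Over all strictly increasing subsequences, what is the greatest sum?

Let S[i] be the best sum of a strictly increasing subsequence ending at i:
i:      1  2  3  4  5  6  7  8  9 10 11 12
a[i]:   4 14  6 14 10 16 17  8 10 11 12  7
S:      4 18 10 24 20 40 57 18 28 39 51 17
Maximum is 57 (e.g. 4 + 6 + 14 + 16 + 17).

57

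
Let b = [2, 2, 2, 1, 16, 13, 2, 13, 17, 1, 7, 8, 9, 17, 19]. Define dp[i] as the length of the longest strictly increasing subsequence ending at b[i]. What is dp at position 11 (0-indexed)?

4

dp[i] = 1 + max{dp[j] : j<i, b[j]<b[i]} (or 1 if no such j):
i:      0  1  2  3  4  5  6  7  8  9 10 11 12 13 14
b[i]:   2  2  2  1 16 13  2 13 17  1  7  8  9 17 19
dp:     1  1  1  1  2  2  2  3  4  1  3  4  5  6  7
At index 11 the value is 4.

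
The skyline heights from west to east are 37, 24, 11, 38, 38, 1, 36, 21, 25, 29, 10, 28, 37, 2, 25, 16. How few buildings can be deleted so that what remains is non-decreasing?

11

Fewest deletions = n − (longest non-decreasing subsequence).
i:      1  2  3  4  5  6  7  8  9 10 11 12 13 14 15 16
a[i]:  37 24 11 38 38  1 36 21 25 29 10 28 37  2 25 16
dp:     1  1  1  2  3  1  2  2  3  4  2  4  5  2  4  3
max dp = 5, so deletions = 16 − 5 = 11.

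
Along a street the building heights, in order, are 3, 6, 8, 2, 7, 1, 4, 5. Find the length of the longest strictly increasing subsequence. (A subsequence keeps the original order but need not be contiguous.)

3

Track the smallest tail for each achievable length (strict):
3 → extends → [3]
6 → extends → [3, 6]
8 → extends → [3, 6, 8]
2 → replaces 3 → [2, 6, 8]
7 → replaces 8 → [2, 6, 7]
1 → replaces 2 → [1, 6, 7]
4 → replaces 6 → [1, 4, 7]
5 → replaces 7 → [1, 4, 5]
Three tails, so the longest strictly increasing subsequence has length 3 (e.g. 3, 6, 8).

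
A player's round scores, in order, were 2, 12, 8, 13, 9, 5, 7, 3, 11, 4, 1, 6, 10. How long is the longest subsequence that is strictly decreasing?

Negate each value so 'decreasing' becomes 'increasing', then run patience tails on the negated sequence:
-2 → extends → [-2]
-12 → replaces -2 → [-12]
-8 → extends → [-12, -8]
-13 → replaces -12 → [-13, -8]
-9 → replaces -8 → [-13, -9]
-5 → extends → [-13, -9, -5]
-7 → replaces -5 → [-13, -9, -7]
-3 → extends → [-13, -9, -7, -3]
-11 → replaces -9 → [-13, -11, -7, -3]
-4 → replaces -3 → [-13, -11, -7, -4]
-1 → extends → [-13, -11, -7, -4, -1]
-6 → replaces -4 → [-13, -11, -7, -6, -1]
-10 → replaces -7 → [-13, -11, -10, -6, -1]
Five tails, so the longest strictly decreasing subsequence of the original has length 5.

5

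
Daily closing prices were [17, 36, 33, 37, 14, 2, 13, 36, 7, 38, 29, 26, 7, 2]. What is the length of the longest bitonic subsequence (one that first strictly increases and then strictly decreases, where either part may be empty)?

inc[i] = longest strictly increasing subsequence ending at i; dec[i] = longest strictly decreasing subsequence starting at i:
i:      1  2  3  4  5  6  7  8  9 10 11 12 13 14
a[i]:  17 36 33 37 14  2 13 36  7 38 29 26  7  2
inc:    1  2  2  3  1  1  2  3  2  4  3  3  2  1
dec:    5  6  5  6  4  1  3  5  2  5  4  3  2  1
Best peak at i=4 (value 37): inc=3, dec=6, length 3+6−1 = 8.

8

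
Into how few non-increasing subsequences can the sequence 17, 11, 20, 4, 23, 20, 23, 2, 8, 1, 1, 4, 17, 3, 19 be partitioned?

4

Place each on the leftmost legal pile:
17 → new pile 1 (tops now [17])
11 → pile 1 (tops now [11])
20 → new pile 2 (tops now [11, 20])
4 → pile 1 (tops now [4, 20])
23 → new pile 3 (tops now [4, 20, 23])
20 → pile 2 (tops now [4, 20, 23])
23 → pile 3 (tops now [4, 20, 23])
2 → pile 1 (tops now [2, 20, 23])
8 → pile 2 (tops now [2, 8, 23])
1 → pile 1 (tops now [1, 8, 23])
1 → pile 1 (tops now [1, 8, 23])
4 → pile 2 (tops now [1, 4, 23])
17 → pile 3 (tops now [1, 4, 17])
3 → pile 2 (tops now [1, 3, 17])
19 → new pile 4 (tops now [1, 3, 17, 19])
Four piles.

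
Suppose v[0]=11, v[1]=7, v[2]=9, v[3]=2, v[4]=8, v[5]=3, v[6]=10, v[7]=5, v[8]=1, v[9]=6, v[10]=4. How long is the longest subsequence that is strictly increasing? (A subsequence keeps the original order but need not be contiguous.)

4

Track the smallest tail for each achievable length (strict):
11 → extends → [11]
7 → replaces 11 → [7]
9 → extends → [7, 9]
2 → replaces 7 → [2, 9]
8 → replaces 9 → [2, 8]
3 → replaces 8 → [2, 3]
10 → extends → [2, 3, 10]
5 → replaces 10 → [2, 3, 5]
1 → replaces 2 → [1, 3, 5]
6 → extends → [1, 3, 5, 6]
4 → replaces 5 → [1, 3, 4, 6]
Four tails, so the longest strictly increasing subsequence has length 4 (e.g. 2, 3, 5, 6).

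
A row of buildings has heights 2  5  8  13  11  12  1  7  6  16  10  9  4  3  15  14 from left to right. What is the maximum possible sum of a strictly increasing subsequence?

Let S[i] be the best sum of a strictly increasing subsequence ending at i:
i:      1  2  3  4  5  6  7  8  9 10 11 12 13 14 15 16
a[i]:   2  5  8 13 11 12  1  7  6 16 10  9  4  3 15 14
S:      2  7 15 28 26 38  1 14 13 54 25 24  6  5 53 52
Maximum is 54 (e.g. 2 + 5 + 8 + 11 + 12 + 16).

54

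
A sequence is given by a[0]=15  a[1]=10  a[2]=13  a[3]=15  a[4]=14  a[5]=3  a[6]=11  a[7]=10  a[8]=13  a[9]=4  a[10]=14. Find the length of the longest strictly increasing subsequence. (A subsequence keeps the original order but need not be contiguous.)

Let dp[i] be the length of the longest such subsequence ending at index i:
i:      0  1  2  3  4  5  6  7  8  9 10
a[i]:  15 10 13 15 14  3 11 10 13  4 14
dp:     1  1  2  3  3  1  2  2  3  2  4
Maximum dp value is 4.

4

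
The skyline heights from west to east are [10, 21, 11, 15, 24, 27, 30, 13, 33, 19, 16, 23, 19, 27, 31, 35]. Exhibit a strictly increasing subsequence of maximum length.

Patience tails give the LIS length; then backtrack through the dp parents:
10 → extends → [10]
21 → extends → [10, 21]
11 → replaces 21 → [10, 11]
15 → extends → [10, 11, 15]
24 → extends → [10, 11, 15, 24]
27 → extends → [10, 11, 15, 24, 27]
30 → extends → [10, 11, 15, 24, 27, 30]
13 → replaces 15 → [10, 11, 13, 24, 27, 30]
33 → extends → [10, 11, 13, 24, 27, 30, 33]
19 → replaces 24 → [10, 11, 13, 19, 27, 30, 33]
16 → replaces 19 → [10, 11, 13, 16, 27, 30, 33]
23 → replaces 27 → [10, 11, 13, 16, 23, 30, 33]
19 → replaces 23 → [10, 11, 13, 16, 19, 30, 33]
27 → replaces 30 → [10, 11, 13, 16, 19, 27, 33]
31 → replaces 33 → [10, 11, 13, 16, 19, 27, 31]
35 → extends → [10, 11, 13, 16, 19, 27, 31, 35]
Length 8; one witness is 10, 11, 15, 24, 27, 30, 33, 35.

10, 11, 15, 24, 27, 30, 33, 35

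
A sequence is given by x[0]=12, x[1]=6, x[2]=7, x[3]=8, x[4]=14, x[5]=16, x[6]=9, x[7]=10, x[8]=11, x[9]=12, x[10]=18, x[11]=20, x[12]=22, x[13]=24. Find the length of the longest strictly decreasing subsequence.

2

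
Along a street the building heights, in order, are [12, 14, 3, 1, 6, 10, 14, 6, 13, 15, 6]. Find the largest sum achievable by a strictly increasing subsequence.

48

Let S[i] be the best sum of a strictly increasing subsequence ending at i:
i:      1  2  3  4  5  6  7  8  9 10 11
a[i]:  12 14  3  1  6 10 14  6 13 15  6
S:     12 26  3  1  9 19 33  9 32 48  9
Maximum is 48 (e.g. 3 + 6 + 10 + 14 + 15).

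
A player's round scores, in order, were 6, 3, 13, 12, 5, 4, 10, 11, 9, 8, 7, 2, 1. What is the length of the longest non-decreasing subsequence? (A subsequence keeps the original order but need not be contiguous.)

Track the smallest tail for each achievable length (allowing ties):
6 → extends → [6]
3 → replaces 6 → [3]
13 → extends → [3, 13]
12 → replaces 13 → [3, 12]
5 → replaces 12 → [3, 5]
4 → replaces 5 → [3, 4]
10 → extends → [3, 4, 10]
11 → extends → [3, 4, 10, 11]
9 → replaces 10 → [3, 4, 9, 11]
8 → replaces 9 → [3, 4, 8, 11]
7 → replaces 8 → [3, 4, 7, 11]
2 → replaces 3 → [2, 4, 7, 11]
1 → replaces 2 → [1, 4, 7, 11]
Four tails, so the longest non-decreasing subsequence has length 4 (e.g. 3, 5, 10, 11).

4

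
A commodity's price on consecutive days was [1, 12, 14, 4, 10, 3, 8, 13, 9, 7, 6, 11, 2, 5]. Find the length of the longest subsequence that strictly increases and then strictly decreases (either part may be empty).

inc[i] = longest strictly increasing subsequence ending at i; dec[i] = longest strictly decreasing subsequence starting at i:
i:      1  2  3  4  5  6  7  8  9 10 11 12 13 14
a[i]:   1 12 14  4 10  3  8 13  9  7  6 11  2  5
inc:    1  2  3  2  3  2  3  4  4  3  3  5  2  3
dec:    1  6  6  3  5  2  4  5  4  3  2  2  1  1
Best peak at i=3 (value 14): inc=3, dec=6, length 3+6−1 = 8.

8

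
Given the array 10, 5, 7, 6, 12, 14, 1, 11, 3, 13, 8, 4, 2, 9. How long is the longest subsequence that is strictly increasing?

Track the smallest tail for each achievable length (strict):
10 → extends → [10]
5 → replaces 10 → [5]
7 → extends → [5, 7]
6 → replaces 7 → [5, 6]
12 → extends → [5, 6, 12]
14 → extends → [5, 6, 12, 14]
1 → replaces 5 → [1, 6, 12, 14]
11 → replaces 12 → [1, 6, 11, 14]
3 → replaces 6 → [1, 3, 11, 14]
13 → replaces 14 → [1, 3, 11, 13]
8 → replaces 11 → [1, 3, 8, 13]
4 → replaces 8 → [1, 3, 4, 13]
2 → replaces 3 → [1, 2, 4, 13]
9 → replaces 13 → [1, 2, 4, 9]
Four tails, so the longest strictly increasing subsequence has length 4 (e.g. 5, 7, 12, 14).

4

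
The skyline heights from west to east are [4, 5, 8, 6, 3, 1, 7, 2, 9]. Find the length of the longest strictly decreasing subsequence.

4

Negate each value so 'decreasing' becomes 'increasing', then run patience tails on the negated sequence:
-4 → extends → [-4]
-5 → replaces -4 → [-5]
-8 → replaces -5 → [-8]
-6 → extends → [-8, -6]
-3 → extends → [-8, -6, -3]
-1 → extends → [-8, -6, -3, -1]
-7 → replaces -6 → [-8, -7, -3, -1]
-2 → replaces -1 → [-8, -7, -3, -2]
-9 → replaces -8 → [-9, -7, -3, -2]
Four tails, so the longest strictly decreasing subsequence of the original has length 4.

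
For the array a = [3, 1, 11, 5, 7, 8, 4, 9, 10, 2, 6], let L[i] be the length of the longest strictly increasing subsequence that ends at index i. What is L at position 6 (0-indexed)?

dp[i] = 1 + max{dp[j] : j<i, a[j]<a[i]} (or 1 if no such j):
i:      0  1  2  3  4  5  6  7  8  9 10
a[i]:   3  1 11  5  7  8  4  9 10  2  6
dp:     1  1  2  2  3  4  2  5  6  2  3
At index 6 the value is 2.

2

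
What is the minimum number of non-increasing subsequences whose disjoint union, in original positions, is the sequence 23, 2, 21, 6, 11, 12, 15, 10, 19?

6

The minimum number of non-increasing subsequences covering a sequence equals the length of its longest strictly increasing subsequence.
LIS length is 6 (e.g. 2, 6, 11, 12, 15, 19), so 6 piles are needed.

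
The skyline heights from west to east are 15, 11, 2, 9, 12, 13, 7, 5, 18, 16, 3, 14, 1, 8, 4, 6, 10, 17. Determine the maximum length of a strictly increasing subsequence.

Track the smallest tail for each achievable length (strict):
15 → extends → [15]
11 → replaces 15 → [11]
2 → replaces 11 → [2]
9 → extends → [2, 9]
12 → extends → [2, 9, 12]
13 → extends → [2, 9, 12, 13]
7 → replaces 9 → [2, 7, 12, 13]
5 → replaces 7 → [2, 5, 12, 13]
18 → extends → [2, 5, 12, 13, 18]
16 → replaces 18 → [2, 5, 12, 13, 16]
3 → replaces 5 → [2, 3, 12, 13, 16]
14 → replaces 16 → [2, 3, 12, 13, 14]
1 → replaces 2 → [1, 3, 12, 13, 14]
8 → replaces 12 → [1, 3, 8, 13, 14]
4 → replaces 8 → [1, 3, 4, 13, 14]
6 → replaces 13 → [1, 3, 4, 6, 14]
10 → replaces 14 → [1, 3, 4, 6, 10]
17 → extends → [1, 3, 4, 6, 10, 17]
Six tails, so the longest strictly increasing subsequence has length 6 (e.g. 2, 9, 12, 13, 16, 17).

6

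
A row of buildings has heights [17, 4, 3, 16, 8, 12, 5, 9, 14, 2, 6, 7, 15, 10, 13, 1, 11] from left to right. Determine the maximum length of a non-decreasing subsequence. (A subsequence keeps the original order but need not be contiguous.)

Track the smallest tail for each achievable length (allowing ties):
17 → extends → [17]
4 → replaces 17 → [4]
3 → replaces 4 → [3]
16 → extends → [3, 16]
8 → replaces 16 → [3, 8]
12 → extends → [3, 8, 12]
5 → replaces 8 → [3, 5, 12]
9 → replaces 12 → [3, 5, 9]
14 → extends → [3, 5, 9, 14]
2 → replaces 3 → [2, 5, 9, 14]
6 → replaces 9 → [2, 5, 6, 14]
7 → replaces 14 → [2, 5, 6, 7]
15 → extends → [2, 5, 6, 7, 15]
10 → replaces 15 → [2, 5, 6, 7, 10]
13 → extends → [2, 5, 6, 7, 10, 13]
1 → replaces 2 → [1, 5, 6, 7, 10, 13]
11 → replaces 13 → [1, 5, 6, 7, 10, 11]
Six tails, so the longest non-decreasing subsequence has length 6 (e.g. 4, 5, 6, 7, 10, 13).

6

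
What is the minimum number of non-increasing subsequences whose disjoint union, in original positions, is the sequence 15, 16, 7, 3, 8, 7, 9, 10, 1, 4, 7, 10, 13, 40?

Place each on the leftmost legal pile:
15 → new pile 1 (tops now [15])
16 → new pile 2 (tops now [15, 16])
7 → pile 1 (tops now [7, 16])
3 → pile 1 (tops now [3, 16])
8 → pile 2 (tops now [3, 8])
7 → pile 2 (tops now [3, 7])
9 → new pile 3 (tops now [3, 7, 9])
10 → new pile 4 (tops now [3, 7, 9, 10])
1 → pile 1 (tops now [1, 7, 9, 10])
4 → pile 2 (tops now [1, 4, 9, 10])
7 → pile 3 (tops now [1, 4, 7, 10])
10 → pile 4 (tops now [1, 4, 7, 10])
13 → new pile 5 (tops now [1, 4, 7, 10, 13])
40 → new pile 6 (tops now [1, 4, 7, 10, 13, 40])
Six piles.

6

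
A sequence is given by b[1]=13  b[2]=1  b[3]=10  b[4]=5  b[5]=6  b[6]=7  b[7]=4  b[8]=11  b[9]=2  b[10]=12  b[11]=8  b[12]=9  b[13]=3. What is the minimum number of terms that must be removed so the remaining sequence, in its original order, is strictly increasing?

7

Fewest deletions = n − (longest strictly increasing subsequence).
Patience tails:
13 → extends → [13]
1 → replaces 13 → [1]
10 → extends → [1, 10]
5 → replaces 10 → [1, 5]
6 → extends → [1, 5, 6]
7 → extends → [1, 5, 6, 7]
4 → replaces 5 → [1, 4, 6, 7]
11 → extends → [1, 4, 6, 7, 11]
2 → replaces 4 → [1, 2, 6, 7, 11]
12 → extends → [1, 2, 6, 7, 11, 12]
8 → replaces 11 → [1, 2, 6, 7, 8, 12]
9 → replaces 12 → [1, 2, 6, 7, 8, 9]
3 → replaces 6 → [1, 2, 3, 7, 8, 9]
Longest strictly increasing subsequence has length 6, so deletions = 13 − 6 = 7.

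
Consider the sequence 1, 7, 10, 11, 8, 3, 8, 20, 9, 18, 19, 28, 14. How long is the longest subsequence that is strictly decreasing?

3

Negate each value so 'decreasing' becomes 'increasing', then run patience tails on the negated sequence:
-1 → extends → [-1]
-7 → replaces -1 → [-7]
-10 → replaces -7 → [-10]
-11 → replaces -10 → [-11]
-8 → extends → [-11, -8]
-3 → extends → [-11, -8, -3]
-8 → already a tail → [-11, -8, -3]
-20 → replaces -11 → [-20, -8, -3]
-9 → replaces -8 → [-20, -9, -3]
-18 → replaces -9 → [-20, -18, -3]
-19 → replaces -18 → [-20, -19, -3]
-28 → replaces -20 → [-28, -19, -3]
-14 → replaces -3 → [-28, -19, -14]
Three tails, so the longest strictly decreasing subsequence of the original has length 3.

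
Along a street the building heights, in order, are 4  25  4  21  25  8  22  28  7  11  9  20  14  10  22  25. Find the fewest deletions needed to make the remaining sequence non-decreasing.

Fewest deletions = n − (longest non-decreasing subsequence).
Patience tails:
4 → extends → [4]
25 → extends → [4, 25]
4 → replaces 25 → [4, 4]
21 → extends → [4, 4, 21]
25 → extends → [4, 4, 21, 25]
8 → replaces 21 → [4, 4, 8, 25]
22 → replaces 25 → [4, 4, 8, 22]
28 → extends → [4, 4, 8, 22, 28]
7 → replaces 8 → [4, 4, 7, 22, 28]
11 → replaces 22 → [4, 4, 7, 11, 28]
9 → replaces 11 → [4, 4, 7, 9, 28]
20 → replaces 28 → [4, 4, 7, 9, 20]
14 → replaces 20 → [4, 4, 7, 9, 14]
10 → replaces 14 → [4, 4, 7, 9, 10]
22 → extends → [4, 4, 7, 9, 10, 22]
25 → extends → [4, 4, 7, 9, 10, 22, 25]
Longest non-decreasing subsequence has length 7, so deletions = 16 − 7 = 9.

9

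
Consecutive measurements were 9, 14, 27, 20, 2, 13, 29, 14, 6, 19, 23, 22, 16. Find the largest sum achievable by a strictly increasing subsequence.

Let S[i] be the best sum of a strictly increasing subsequence ending at i:
i:      1  2  3  4  5  6  7  8  9 10 11 12 13
a[i]:   9 14 27 20  2 13 29 14  6 19 23 22 16
S:      9 23 50 43  2 22 79 36  8 55 78 77 52
Maximum is 79 (e.g. 9 + 14 + 27 + 29).

79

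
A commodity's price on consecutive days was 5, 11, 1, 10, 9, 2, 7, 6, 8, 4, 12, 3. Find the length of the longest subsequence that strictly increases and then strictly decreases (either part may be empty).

8

inc[i] = longest strictly increasing subsequence ending at i; dec[i] = longest strictly decreasing subsequence starting at i:
i:      1  2  3  4  5  6  7  8  9 10 11 12
a[i]:   5 11  1 10  9  2  7  6  8  4 12  3
inc:    1  2  1  2  2  2  3  3  4  3  5  3
dec:    3  7  1  6  5  1  4  3  3  2  2  1
Best peak at i=2 (value 11): inc=2, dec=7, length 2+7−1 = 8.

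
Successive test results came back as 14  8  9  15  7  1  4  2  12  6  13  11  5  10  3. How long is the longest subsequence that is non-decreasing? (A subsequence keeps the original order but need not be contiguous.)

Let dp[i] be the length of the longest such subsequence ending at index i:
i:      1  2  3  4  5  6  7  8  9 10 11 12 13 14 15
a[i]:  14  8  9 15  7  1  4  2 12  6 13 11  5 10  3
dp:     1  1  2  3  1  1  2  2  3  3  4  4  3  4  3
Maximum dp value is 4.

4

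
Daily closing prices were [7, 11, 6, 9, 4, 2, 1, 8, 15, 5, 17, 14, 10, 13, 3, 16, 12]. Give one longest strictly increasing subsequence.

7, 9, 10, 13, 16

Patience tails give the LIS length; then backtrack through the dp parents:
7 → extends → [7]
11 → extends → [7, 11]
6 → replaces 7 → [6, 11]
9 → replaces 11 → [6, 9]
4 → replaces 6 → [4, 9]
2 → replaces 4 → [2, 9]
1 → replaces 2 → [1, 9]
8 → replaces 9 → [1, 8]
15 → extends → [1, 8, 15]
5 → replaces 8 → [1, 5, 15]
17 → extends → [1, 5, 15, 17]
14 → replaces 15 → [1, 5, 14, 17]
10 → replaces 14 → [1, 5, 10, 17]
13 → replaces 17 → [1, 5, 10, 13]
3 → replaces 5 → [1, 3, 10, 13]
16 → extends → [1, 3, 10, 13, 16]
12 → replaces 13 → [1, 3, 10, 12, 16]
Length 5; one witness is 7, 9, 10, 13, 16.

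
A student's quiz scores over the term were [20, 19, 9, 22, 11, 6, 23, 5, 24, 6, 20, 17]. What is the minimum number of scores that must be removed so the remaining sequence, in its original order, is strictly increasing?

8

Fewest deletions = n − (longest strictly increasing subsequence).
Patience tails:
20 → extends → [20]
19 → replaces 20 → [19]
9 → replaces 19 → [9]
22 → extends → [9, 22]
11 → replaces 22 → [9, 11]
6 → replaces 9 → [6, 11]
23 → extends → [6, 11, 23]
5 → replaces 6 → [5, 11, 23]
24 → extends → [5, 11, 23, 24]
6 → replaces 11 → [5, 6, 23, 24]
20 → replaces 23 → [5, 6, 20, 24]
17 → replaces 20 → [5, 6, 17, 24]
Longest strictly increasing subsequence has length 4, so deletions = 12 − 4 = 8.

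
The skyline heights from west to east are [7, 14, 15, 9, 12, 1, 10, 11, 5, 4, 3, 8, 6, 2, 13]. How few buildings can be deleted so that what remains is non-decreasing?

Fewest deletions = n − (longest non-decreasing subsequence).
Patience tails:
7 → extends → [7]
14 → extends → [7, 14]
15 → extends → [7, 14, 15]
9 → replaces 14 → [7, 9, 15]
12 → replaces 15 → [7, 9, 12]
1 → replaces 7 → [1, 9, 12]
10 → replaces 12 → [1, 9, 10]
11 → extends → [1, 9, 10, 11]
5 → replaces 9 → [1, 5, 10, 11]
4 → replaces 5 → [1, 4, 10, 11]
3 → replaces 4 → [1, 3, 10, 11]
8 → replaces 10 → [1, 3, 8, 11]
6 → replaces 8 → [1, 3, 6, 11]
2 → replaces 3 → [1, 2, 6, 11]
13 → extends → [1, 2, 6, 11, 13]
Longest non-decreasing subsequence has length 5, so deletions = 15 − 5 = 10.

10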